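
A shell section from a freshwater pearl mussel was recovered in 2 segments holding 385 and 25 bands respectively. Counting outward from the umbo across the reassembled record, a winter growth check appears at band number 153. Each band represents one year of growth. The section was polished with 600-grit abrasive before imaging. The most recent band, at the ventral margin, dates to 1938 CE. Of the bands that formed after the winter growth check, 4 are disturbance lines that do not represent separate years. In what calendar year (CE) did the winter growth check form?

Total bands = 385 + 25 = 410.
Between band 153 and the ventral margin there are 410 − 153 = 257 bands.
Removing the 4 false bands leaves 257 − 4 = 253 true bands beyond the winter growth check.
The band at the ventral margin is 1938 CE, so the winter growth check dates to 1938 − 253 = 1685 CE.

1685 CE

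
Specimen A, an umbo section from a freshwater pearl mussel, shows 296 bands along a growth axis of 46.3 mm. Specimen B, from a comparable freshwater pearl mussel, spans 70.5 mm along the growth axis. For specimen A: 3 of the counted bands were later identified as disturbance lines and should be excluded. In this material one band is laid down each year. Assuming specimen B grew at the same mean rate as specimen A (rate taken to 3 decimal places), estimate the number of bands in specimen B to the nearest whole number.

Specimen A: after corrections the count is 296 − 3 = 293 bands.
A: 46.3 mm over 293 years gives 46.3 / 293 ≈ 0.158 mm per year.
For B, 70.5 / 0.158 = 446.20 years ≈ 446 bands.

446 bands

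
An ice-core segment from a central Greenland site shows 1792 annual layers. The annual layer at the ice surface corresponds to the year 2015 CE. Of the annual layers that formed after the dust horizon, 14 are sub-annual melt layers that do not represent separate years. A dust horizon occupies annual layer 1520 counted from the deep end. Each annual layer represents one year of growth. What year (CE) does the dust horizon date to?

1792 − 1520 = 272 annual layers lie beyond the dust horizon toward the ice surface.
Excluding 14 false annual layers: 272 − 14 = 258.
The annual layer at the ice surface is 2015 CE, so the dust horizon dates to 2015 − 258 = 1757 CE.

1757 CE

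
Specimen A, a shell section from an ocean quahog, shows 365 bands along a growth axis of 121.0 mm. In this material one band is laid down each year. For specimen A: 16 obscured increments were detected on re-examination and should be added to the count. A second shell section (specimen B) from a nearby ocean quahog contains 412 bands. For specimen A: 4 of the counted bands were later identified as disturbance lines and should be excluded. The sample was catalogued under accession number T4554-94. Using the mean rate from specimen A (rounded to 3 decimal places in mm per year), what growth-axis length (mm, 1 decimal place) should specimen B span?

Specimen A: correcting the raw count gives 365 − 4 + 16 = 377 true bands.
A: Mean rate = 121.0 mm / 377 years ≈ 0.321 mm/yr.
B's length ≈ 0.321 × 412 = 132.3 mm.

132.3 mm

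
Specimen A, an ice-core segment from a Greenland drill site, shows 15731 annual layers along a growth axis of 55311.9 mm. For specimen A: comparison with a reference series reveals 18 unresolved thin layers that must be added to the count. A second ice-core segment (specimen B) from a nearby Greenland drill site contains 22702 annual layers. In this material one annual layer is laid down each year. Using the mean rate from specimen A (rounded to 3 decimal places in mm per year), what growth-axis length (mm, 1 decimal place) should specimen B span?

79729.4 mm

Specimen A: correcting the raw count gives 15731 + 18 = 15749 true annual layers.
A: Extension rate ≈ 55311.9 / 15749 = 3.512 mm/year.
Length of B = 3.512 × 22702 = 79729.4 mm.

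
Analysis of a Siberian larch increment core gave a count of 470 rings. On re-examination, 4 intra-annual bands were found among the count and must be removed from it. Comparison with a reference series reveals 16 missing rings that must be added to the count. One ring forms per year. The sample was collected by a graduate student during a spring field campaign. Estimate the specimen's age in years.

True ring count = 470 − 4 + 16 = 482.
One ring per year makes the duration 482 years.

482 years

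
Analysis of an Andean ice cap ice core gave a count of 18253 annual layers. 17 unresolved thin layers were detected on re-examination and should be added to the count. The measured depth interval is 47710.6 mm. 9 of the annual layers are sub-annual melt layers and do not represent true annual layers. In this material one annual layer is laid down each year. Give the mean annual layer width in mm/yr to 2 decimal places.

After corrections the count is 18253 − 9 + 17 = 18261 annual layers.
Mean rate = 47710.6 mm / 18261 years ≈ 2.61 mm/yr.

2.61 mm/yr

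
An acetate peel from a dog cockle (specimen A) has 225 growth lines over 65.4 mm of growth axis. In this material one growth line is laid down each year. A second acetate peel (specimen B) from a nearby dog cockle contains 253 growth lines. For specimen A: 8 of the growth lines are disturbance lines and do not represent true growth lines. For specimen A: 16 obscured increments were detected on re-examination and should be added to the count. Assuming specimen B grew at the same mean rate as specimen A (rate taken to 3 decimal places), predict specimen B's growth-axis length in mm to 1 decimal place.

Specimen A: true growth line count = 225 − 8 + 16 = 233.
A: 65.4 mm over 233 years gives 65.4 / 233 ≈ 0.281 mm/yr.
B's length ≈ 0.281 × 253 = 71.1 mm.

71.1 mm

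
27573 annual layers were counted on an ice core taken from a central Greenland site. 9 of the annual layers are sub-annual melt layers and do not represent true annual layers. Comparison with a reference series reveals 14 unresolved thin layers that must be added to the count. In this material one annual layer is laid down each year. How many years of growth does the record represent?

27578 years

After corrections the count is 27573 − 9 + 14 = 27578 annual layers.
At one annual layer per year, that is 27578 years.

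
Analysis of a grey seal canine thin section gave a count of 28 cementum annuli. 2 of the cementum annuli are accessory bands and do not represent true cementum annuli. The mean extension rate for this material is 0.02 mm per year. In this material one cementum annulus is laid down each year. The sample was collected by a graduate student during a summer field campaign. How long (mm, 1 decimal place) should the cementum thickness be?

0.5 mm

Correcting the raw count gives 28 − 2 = 26 true cementum annuli.
Predicted length = 0.02 mm/year × 26 years = 0.5 mm.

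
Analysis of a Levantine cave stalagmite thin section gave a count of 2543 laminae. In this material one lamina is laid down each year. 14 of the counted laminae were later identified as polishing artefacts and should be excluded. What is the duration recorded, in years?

True lamina count = 2543 − 14 = 2529.
One lamina per year makes the duration 2529 years.

2529 yr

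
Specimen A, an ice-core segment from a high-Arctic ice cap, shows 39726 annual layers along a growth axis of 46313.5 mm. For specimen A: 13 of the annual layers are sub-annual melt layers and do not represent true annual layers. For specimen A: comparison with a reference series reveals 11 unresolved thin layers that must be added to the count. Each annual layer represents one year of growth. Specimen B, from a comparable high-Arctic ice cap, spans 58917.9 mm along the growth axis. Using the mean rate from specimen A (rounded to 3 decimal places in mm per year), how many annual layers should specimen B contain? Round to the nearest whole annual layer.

50530 annual layers

Specimen A: correcting the raw count gives 39726 − 13 + 11 = 39724 true annual layers.
A: Extension rate ≈ 46313.5 / 39724 = 1.166 mm/year.
B spans 58917.9 / 1.166 = 50529.93 years ≈ 50530 annual layers.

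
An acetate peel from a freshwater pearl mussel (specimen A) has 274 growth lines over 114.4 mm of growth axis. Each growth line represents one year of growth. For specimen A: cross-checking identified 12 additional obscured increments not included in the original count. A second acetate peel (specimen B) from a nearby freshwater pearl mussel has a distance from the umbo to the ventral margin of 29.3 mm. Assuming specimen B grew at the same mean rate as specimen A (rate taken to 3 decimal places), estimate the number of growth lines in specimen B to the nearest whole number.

73 growth lines

Specimen A: adjusted count: 274 + 12 = 286 growth lines.
A: 114.4 mm over 286 years gives 114.4 / 286 ≈ 0.400 mm/yr.
Specimen B: 29.3 mm / 0.400 mm per year = 73.25 years ≈ 73 growth lines.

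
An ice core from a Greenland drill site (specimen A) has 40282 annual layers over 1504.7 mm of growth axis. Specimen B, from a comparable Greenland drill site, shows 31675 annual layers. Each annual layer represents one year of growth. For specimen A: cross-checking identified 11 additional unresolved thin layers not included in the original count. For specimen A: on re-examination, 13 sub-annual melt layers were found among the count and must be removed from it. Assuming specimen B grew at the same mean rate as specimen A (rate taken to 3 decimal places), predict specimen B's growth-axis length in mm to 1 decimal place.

Specimen A: after corrections the count is 40282 − 13 + 11 = 40280 annual layers.
A: Mean rate = 1504.7 mm / 40280 years ≈ 0.037 mm/year.
For B, 0.037 mm/year × 31675 years = 1172.0 mm.

1172.0 mm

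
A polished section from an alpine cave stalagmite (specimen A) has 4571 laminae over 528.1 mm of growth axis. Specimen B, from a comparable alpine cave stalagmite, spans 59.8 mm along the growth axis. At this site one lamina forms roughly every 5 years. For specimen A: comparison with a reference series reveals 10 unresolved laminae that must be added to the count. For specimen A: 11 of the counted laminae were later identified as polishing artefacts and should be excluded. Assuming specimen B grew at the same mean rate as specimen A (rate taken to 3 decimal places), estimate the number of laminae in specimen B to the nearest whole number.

Specimen A: after corrections the count is 4571 − 11 + 10 = 4570 laminae.
Specimen A: 4570 laminae at 5 years each span 4570 × 5 = 22850 years.
A: 528.1 mm over 22850 years gives 528.1 / 22850 ≈ 0.023 mm per year.
For B, 59.8 / 0.023 = 2600.00 years; at 5 years per lamina that is 2600.00 / 5 ≈ 520 laminae.

520 laminae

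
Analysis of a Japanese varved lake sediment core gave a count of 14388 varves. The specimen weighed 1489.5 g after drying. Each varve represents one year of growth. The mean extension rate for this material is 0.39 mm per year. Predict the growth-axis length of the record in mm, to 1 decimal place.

14388 years of growth are recorded.
Predicted length = 0.39 mm/year × 14388 years = 5611.3 mm.

5611.3 mm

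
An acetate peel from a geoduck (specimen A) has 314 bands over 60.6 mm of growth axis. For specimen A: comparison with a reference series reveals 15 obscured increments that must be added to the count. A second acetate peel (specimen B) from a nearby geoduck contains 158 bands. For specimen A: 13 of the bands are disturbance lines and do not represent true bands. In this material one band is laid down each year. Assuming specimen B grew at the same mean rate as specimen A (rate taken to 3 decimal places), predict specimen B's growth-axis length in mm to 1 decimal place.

Specimen A: after corrections the count is 314 − 13 + 15 = 316 bands.
A: Mean rate = 60.6 mm / 316 years ≈ 0.192 mm/year.
B's length ≈ 0.192 × 158 = 30.3 mm.

30.3 mm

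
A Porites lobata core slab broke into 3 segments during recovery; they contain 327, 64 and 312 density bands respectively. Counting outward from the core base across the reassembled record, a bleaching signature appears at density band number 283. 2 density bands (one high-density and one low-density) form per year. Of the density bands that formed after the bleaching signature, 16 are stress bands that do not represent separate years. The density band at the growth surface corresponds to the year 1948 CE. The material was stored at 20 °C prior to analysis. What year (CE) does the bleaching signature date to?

1746 CE

Total density bands = 327 + 64 + 312 = 703.
703 − 283 = 420 density bands lie beyond the bleaching signature toward the growth surface.
Removing the 16 false density bands leaves 420 − 16 = 404 true density bands beyond the bleaching signature.
404 density bands at 2 per year is 404 / 2 = 202 years.
1948 − 202 = 1746 CE.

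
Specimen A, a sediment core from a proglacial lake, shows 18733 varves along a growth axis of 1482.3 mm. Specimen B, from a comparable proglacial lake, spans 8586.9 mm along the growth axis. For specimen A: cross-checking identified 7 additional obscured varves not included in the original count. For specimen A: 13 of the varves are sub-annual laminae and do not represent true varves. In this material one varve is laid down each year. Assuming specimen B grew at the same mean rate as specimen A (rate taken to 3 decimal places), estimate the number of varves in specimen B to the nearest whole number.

Specimen A: true varve count = 18733 − 13 + 7 = 18727.
A: Mean rate = 1482.3 mm / 18727 years ≈ 0.079 mm per year.
For B, 8586.9 / 0.079 = 108694.94 years ≈ 108695 varves.

108695 varves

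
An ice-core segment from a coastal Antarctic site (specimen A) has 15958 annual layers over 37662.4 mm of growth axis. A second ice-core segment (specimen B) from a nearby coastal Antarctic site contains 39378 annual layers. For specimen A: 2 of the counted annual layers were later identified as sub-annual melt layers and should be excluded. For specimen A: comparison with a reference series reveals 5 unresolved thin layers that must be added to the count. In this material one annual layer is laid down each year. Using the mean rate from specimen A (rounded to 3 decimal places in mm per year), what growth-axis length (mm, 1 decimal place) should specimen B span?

92932.1 mm

Specimen A: correcting the raw count gives 15958 − 2 + 5 = 15961 true annual layers.
A: Mean rate = 37662.4 mm / 15961 years ≈ 2.360 mm per year.
Length of B = 2.360 × 39378 = 92932.1 mm.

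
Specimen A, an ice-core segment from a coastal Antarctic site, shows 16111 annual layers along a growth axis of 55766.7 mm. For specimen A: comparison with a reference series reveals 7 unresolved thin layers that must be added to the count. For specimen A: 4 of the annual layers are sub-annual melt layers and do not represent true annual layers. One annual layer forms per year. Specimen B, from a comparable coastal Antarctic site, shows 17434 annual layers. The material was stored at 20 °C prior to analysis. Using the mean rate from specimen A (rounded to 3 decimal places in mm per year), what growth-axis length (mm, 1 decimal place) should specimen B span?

Specimen A: correcting the raw count gives 16111 − 4 + 7 = 16114 true annual layers.
A: 55766.7 mm over 16114 years gives 55766.7 / 16114 ≈ 3.461 mm per year.
For B, 3.461 mm/year × 17434 years = 60339.1 mm.

60339.1 mm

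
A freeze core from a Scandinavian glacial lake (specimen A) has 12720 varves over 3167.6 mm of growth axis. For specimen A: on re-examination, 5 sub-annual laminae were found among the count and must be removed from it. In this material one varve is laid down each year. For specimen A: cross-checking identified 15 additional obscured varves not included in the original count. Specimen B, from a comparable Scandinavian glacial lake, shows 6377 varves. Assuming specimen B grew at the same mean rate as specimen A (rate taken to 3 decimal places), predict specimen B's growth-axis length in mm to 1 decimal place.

1587.9 mm

Specimen A: correcting the raw count gives 12720 − 5 + 15 = 12730 true varves.
A: Extension rate ≈ 3167.6 / 12730 = 0.249 mm/year.
Length of B = 0.249 × 6377 = 1587.9 mm.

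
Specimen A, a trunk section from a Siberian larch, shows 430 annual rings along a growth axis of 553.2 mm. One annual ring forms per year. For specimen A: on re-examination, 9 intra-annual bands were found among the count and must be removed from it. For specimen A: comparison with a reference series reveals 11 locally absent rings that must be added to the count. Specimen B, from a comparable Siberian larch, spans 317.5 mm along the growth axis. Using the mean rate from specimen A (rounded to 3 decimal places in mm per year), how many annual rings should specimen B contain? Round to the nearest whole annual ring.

Specimen A: correcting the raw count gives 430 − 9 + 11 = 432 true annual rings.
A: 553.2 mm over 432 years gives 553.2 / 432 ≈ 1.281 mm/yr.
B spans 317.5 / 1.281 = 247.85 years ≈ 248 annual rings.

248 annual rings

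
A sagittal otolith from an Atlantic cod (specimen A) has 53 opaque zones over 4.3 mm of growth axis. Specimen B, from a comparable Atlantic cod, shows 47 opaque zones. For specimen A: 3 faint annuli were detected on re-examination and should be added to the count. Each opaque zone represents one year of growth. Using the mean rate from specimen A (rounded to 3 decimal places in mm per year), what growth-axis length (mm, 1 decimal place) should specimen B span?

Specimen A: adjusted count: 53 + 3 = 56 opaque zones.
A: 4.3 mm over 56 years gives 4.3 / 56 ≈ 0.077 mm/year.
For B, 0.077 mm/year × 47 years = 3.6 mm.

3.6 mm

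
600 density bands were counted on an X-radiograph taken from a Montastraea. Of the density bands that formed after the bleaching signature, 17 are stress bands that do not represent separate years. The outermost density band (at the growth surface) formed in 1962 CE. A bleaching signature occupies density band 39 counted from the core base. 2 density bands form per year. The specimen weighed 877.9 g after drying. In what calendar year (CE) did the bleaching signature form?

1690 CE

Between density band 39 and the growth surface there are 600 − 39 = 561 density bands.
Removing the 17 false density bands leaves 561 − 17 = 544 true density bands beyond the bleaching signature.
With 2 density bands per year, 544 / 2 = 272 years.
The density band at the growth surface is 1962 CE, so the bleaching signature dates to 1962 − 272 = 1690 CE.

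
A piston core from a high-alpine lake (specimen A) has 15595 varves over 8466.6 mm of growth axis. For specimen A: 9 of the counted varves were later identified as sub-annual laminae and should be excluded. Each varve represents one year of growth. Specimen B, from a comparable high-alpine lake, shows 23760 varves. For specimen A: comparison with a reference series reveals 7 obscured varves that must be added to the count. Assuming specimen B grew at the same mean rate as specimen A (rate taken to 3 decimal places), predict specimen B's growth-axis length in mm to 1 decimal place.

12901.7 mm

Specimen A: after corrections the count is 15595 − 9 + 7 = 15593 varves.
A: 8466.6 mm over 15593 years gives 8466.6 / 15593 ≈ 0.543 mm per year.
For B, 0.543 mm/year × 23760 years = 12901.7 mm.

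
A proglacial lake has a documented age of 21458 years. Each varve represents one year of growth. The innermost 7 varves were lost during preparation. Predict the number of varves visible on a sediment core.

Expected varves over 21458 years: 21458.
Less the 7 uncaptured varves: 21458 − 7 = 21451.

21451 varves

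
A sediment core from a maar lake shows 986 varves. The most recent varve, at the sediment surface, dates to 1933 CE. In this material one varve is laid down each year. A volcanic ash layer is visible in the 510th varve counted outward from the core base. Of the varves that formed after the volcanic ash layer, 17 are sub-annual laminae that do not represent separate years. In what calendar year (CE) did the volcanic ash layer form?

1474 CE

Between varve 510 and the sediment surface there are 986 − 510 = 476 varves.
476 − 17 false = 459 true varves after the volcanic ash layer.
Counting back 459 years from 1933 CE places the volcanic ash layer in 1933 − 459 = 1474 CE.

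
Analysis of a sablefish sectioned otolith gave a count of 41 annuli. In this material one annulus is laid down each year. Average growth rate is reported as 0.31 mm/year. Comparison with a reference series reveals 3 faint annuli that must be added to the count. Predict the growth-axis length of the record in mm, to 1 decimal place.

13.6 mm

Adjusted count: 41 + 3 = 44 annuli.
44 years at 0.31 mm/year gives 0.31 × 44 = 13.6 mm.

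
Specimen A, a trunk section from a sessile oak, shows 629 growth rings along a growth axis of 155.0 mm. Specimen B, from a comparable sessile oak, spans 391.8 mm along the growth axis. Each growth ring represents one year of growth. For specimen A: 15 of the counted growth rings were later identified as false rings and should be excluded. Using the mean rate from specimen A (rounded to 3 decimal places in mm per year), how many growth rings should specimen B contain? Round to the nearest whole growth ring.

1555 growth rings

Specimen A: adjusted count: 629 − 15 = 614 growth rings.
A: 155.0 mm over 614 years gives 155.0 / 614 ≈ 0.252 mm per year.
Specimen B: 391.8 mm / 0.252 mm per year = 1554.76 years ≈ 1555 growth rings.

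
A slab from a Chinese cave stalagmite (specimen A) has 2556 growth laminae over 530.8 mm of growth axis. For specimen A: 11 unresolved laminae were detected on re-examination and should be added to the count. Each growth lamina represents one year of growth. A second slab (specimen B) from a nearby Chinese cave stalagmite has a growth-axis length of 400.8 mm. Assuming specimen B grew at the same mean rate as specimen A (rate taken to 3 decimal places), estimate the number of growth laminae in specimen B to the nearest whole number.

Specimen A: true growth lamina count = 2556 + 11 = 2567.
A: Extension rate ≈ 530.8 / 2567 = 0.207 mm/yr.
B spans 400.8 / 0.207 = 1936.23 years ≈ 1936 growth laminae.

1936 growth laminae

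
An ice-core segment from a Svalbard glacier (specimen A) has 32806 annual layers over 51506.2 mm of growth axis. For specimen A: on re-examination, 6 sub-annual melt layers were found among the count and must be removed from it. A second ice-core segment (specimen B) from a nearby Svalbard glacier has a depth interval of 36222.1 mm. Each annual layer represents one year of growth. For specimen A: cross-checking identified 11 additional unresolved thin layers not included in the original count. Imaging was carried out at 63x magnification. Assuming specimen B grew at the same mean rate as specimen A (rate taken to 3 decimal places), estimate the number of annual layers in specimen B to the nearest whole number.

23071 annual layers

Specimen A: after corrections the count is 32806 − 6 + 11 = 32811 annual layers.
A: Mean rate = 51506.2 mm / 32811 years ≈ 1.570 mm/year.
Specimen B: 36222.1 mm / 1.570 mm per year = 23071.40 years ≈ 23071 annual layers.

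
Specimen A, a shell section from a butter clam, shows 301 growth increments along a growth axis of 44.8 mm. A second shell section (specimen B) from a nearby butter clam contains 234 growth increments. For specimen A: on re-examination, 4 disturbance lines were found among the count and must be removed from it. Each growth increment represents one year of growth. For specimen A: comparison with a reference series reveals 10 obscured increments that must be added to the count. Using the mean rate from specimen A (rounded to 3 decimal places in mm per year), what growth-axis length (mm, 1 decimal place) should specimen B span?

Specimen A: correcting the raw count gives 301 − 4 + 10 = 307 true growth increments.
A: Extension rate ≈ 44.8 / 307 = 0.146 mm per year.
For B, 0.146 mm/year × 234 years = 34.2 mm.

34.2 mm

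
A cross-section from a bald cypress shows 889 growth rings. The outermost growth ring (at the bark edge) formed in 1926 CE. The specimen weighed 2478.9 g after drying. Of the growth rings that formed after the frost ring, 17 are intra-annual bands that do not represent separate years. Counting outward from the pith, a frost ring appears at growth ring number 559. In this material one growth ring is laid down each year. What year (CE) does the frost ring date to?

1613 CE

889 − 559 = 330 growth rings lie beyond the frost ring toward the bark edge.
330 − 17 false = 313 true growth rings after the frost ring.
1926 − 313 = 1613 CE.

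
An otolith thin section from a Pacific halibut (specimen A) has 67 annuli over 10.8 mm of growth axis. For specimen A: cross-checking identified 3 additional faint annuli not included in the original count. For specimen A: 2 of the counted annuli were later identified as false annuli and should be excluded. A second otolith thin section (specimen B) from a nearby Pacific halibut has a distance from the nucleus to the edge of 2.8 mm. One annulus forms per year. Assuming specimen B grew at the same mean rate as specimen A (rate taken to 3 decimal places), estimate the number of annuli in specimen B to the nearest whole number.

18 annuli

Specimen A: correcting the raw count gives 67 − 2 + 3 = 68 true annuli.
A: 10.8 mm over 68 years gives 10.8 / 68 ≈ 0.159 mm per year.
For B, 2.8 / 0.159 = 17.61 years ≈ 18 annuli.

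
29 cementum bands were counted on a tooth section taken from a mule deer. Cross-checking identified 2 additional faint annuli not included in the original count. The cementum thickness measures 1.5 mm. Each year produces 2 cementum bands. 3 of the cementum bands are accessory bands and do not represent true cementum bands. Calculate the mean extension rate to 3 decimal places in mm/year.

Adjusted count: 29 − 3 + 2 = 28 cementum bands.
Dividing by 2 cementum bands per year: 28 / 2 = 14 years.
Mean rate = 1.5 mm / 14 years ≈ 0.107 mm/year.

0.107 mm/year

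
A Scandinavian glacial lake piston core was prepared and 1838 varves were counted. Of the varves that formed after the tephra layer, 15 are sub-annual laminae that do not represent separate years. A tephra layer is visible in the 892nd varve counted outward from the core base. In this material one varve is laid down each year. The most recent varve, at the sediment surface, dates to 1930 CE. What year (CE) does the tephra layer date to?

999 CE

Between varve 892 and the sediment surface there are 1838 − 892 = 946 varves.
Removing the 15 false varves leaves 946 − 15 = 931 true varves beyond the tephra layer.
Counting back 931 years from 1930 CE places the tephra layer in 1930 − 931 = 999 CE.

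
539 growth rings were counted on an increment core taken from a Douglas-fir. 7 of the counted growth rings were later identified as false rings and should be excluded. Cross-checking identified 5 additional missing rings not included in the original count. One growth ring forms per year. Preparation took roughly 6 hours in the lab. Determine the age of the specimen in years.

537 yr

True growth ring count = 539 − 7 + 5 = 537.
With a one-to-one growth ring periodicity this is 537 years.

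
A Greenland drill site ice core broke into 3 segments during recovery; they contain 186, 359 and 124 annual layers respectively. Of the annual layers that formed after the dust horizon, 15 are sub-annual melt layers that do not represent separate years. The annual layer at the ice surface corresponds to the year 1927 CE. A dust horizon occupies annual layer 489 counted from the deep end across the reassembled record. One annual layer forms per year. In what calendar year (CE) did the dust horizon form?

1762 CE

Total annual layers = 186 + 359 + 124 = 669.
Between annual layer 489 and the ice surface there are 669 − 489 = 180 annual layers.
Removing the 15 false annual layers leaves 180 − 15 = 165 true annual layers beyond the dust horizon.
1927 − 165 = 1762 CE.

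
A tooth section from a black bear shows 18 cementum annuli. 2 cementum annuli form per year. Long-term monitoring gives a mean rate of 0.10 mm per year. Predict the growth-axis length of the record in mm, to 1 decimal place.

0.9 mm

18 cementum annuli at 2 per year is 18 / 2 = 9 years.
Predicted length = 0.10 mm/year × 9 years = 0.9 mm.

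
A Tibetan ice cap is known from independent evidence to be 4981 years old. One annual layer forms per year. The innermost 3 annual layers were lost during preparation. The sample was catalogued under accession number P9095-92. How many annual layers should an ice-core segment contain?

4978 annual layers

At one annual layer per year, 4981 years correspond to 4981 annual layers.
Less the 3 uncaptured annual layers: 4981 − 3 = 4978.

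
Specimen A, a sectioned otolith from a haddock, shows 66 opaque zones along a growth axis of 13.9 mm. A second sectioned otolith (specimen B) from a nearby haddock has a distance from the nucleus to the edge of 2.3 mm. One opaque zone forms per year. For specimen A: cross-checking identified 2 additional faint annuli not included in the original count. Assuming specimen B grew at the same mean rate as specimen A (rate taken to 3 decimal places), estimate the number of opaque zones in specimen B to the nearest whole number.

Specimen A: adjusted count: 66 + 2 = 68 opaque zones.
A: 13.9 mm over 68 years gives 13.9 / 68 ≈ 0.204 mm/yr.
B spans 2.3 / 0.204 = 11.27 years ≈ 11 opaque zones.

11 opaque zones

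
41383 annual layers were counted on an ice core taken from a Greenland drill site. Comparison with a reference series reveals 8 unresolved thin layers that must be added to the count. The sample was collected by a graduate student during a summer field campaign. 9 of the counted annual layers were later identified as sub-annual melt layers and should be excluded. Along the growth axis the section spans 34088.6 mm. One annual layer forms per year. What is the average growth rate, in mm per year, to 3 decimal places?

0.824 mm per year

After corrections the count is 41383 − 9 + 8 = 41382 annual layers.
Extension rate ≈ 34088.6 / 41382 = 0.824 mm per year.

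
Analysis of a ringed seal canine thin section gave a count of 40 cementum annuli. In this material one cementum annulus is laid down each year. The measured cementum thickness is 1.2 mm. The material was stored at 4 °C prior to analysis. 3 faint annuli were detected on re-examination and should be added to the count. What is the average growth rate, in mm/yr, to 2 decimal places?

True cementum annulus count = 40 + 3 = 43.
Extension rate ≈ 1.2 / 43 = 0.03 mm/yr.

0.03 mm/yr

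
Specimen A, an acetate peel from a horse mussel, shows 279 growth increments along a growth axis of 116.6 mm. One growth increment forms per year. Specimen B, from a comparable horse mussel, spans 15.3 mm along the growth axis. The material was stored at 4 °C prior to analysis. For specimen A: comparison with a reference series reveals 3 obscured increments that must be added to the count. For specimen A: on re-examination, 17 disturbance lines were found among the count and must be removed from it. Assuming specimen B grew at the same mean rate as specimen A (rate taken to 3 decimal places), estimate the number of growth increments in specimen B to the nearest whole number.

35 growth increments

Specimen A: after corrections the count is 279 − 17 + 3 = 265 growth increments.
A: Mean rate = 116.6 mm / 265 years ≈ 0.440 mm per year.
For B, 15.3 / 0.440 = 34.77 years ≈ 35 growth increments.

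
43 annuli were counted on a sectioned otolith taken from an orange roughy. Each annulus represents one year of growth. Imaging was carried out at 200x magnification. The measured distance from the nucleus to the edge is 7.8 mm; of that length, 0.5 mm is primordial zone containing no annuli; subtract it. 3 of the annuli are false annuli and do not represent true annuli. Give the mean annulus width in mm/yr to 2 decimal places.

0.18 mm/yr

Correcting the raw count gives 43 − 3 = 40 true annuli.
The growth record spans 7.8 − 0.5 = 7.3 mm.
7.3 mm over 40 years gives 7.3 / 40 ≈ 0.18 mm/yr.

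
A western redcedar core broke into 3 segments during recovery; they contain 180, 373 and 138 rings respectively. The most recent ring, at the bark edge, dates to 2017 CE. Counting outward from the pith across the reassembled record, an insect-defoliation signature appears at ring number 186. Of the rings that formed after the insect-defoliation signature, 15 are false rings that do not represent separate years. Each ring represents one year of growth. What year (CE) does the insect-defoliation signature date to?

1527 CE

Total rings = 180 + 373 + 138 = 691.
Between ring 186 and the bark edge there are 691 − 186 = 505 rings.
Excluding 15 false rings: 505 − 15 = 490.
Counting back 490 years from 2017 CE places the insect-defoliation signature in 2017 − 490 = 1527 CE.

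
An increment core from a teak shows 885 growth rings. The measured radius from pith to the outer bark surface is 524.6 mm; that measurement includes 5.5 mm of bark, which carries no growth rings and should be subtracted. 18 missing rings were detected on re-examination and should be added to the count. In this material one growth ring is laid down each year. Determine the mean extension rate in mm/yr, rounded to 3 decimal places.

True growth ring count = 885 + 18 = 903.
Net length = 524.6 − 5.5 = 519.1 mm.
519.1 mm over 903 years gives 519.1 / 903 ≈ 0.575 mm/yr.

0.575 mm/yr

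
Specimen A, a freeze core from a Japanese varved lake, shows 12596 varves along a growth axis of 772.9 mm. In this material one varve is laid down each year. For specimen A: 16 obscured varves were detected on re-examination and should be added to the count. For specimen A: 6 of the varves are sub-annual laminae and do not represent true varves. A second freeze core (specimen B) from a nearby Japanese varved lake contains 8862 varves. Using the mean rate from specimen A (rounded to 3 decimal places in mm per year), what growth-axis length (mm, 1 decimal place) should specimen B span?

Specimen A: correcting the raw count gives 12596 − 6 + 16 = 12606 true varves.
A: 772.9 mm over 12606 years gives 772.9 / 12606 ≈ 0.061 mm per year.
For B, 0.061 mm/year × 8862 years = 540.6 mm.

540.6 mm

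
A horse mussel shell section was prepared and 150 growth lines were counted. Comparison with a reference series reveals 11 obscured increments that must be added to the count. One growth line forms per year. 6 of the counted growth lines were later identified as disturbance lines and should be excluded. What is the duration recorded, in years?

155 years

After corrections the count is 150 − 6 + 11 = 155 growth lines.
At one growth line per year, that is 155 years.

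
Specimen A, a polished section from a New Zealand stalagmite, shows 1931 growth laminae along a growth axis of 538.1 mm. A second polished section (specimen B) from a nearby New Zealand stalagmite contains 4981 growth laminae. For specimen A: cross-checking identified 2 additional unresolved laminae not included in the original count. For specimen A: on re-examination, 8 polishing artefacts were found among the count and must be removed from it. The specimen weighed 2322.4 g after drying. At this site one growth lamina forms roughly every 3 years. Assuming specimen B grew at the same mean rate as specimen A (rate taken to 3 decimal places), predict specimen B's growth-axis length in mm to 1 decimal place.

Specimen A: true growth lamina count = 1931 − 8 + 2 = 1925.
Specimen A: at 3 years per growth lamina, 1925 × 3 = 5775 years.
A: Mean rate = 538.1 mm / 5775 years ≈ 0.093 mm/yr.
Specimen B: 4981 growth laminae at 3 years each span 4981 × 3 = 14943 years. For B, 0.093 mm/year × 14943 years = 1389.7 mm.

1389.7 mm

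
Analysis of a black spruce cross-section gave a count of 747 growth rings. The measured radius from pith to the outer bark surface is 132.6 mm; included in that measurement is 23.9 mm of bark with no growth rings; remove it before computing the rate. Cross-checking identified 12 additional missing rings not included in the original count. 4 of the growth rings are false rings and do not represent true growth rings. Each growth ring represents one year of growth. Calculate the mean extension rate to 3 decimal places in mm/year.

Correcting the raw count gives 747 − 4 + 12 = 755 true growth rings.
Removing the 23.9 mm offcut leaves 132.6 − 23.9 = 108.7 mm.
108.7 mm over 755 years gives 108.7 / 755 ≈ 0.144 mm/year.

0.144 mm/year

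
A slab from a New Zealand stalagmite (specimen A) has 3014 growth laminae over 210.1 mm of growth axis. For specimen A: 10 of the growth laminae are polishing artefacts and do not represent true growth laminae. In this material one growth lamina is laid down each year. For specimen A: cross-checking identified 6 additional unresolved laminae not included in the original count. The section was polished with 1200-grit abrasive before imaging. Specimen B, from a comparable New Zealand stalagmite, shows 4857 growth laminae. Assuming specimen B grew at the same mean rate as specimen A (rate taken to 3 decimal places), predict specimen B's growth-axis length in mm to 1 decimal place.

340.0 mm

Specimen A: adjusted count: 3014 − 10 + 6 = 3010 growth laminae.
A: Mean rate = 210.1 mm / 3010 years ≈ 0.070 mm/yr.
B's length ≈ 0.070 × 4857 = 340.0 mm.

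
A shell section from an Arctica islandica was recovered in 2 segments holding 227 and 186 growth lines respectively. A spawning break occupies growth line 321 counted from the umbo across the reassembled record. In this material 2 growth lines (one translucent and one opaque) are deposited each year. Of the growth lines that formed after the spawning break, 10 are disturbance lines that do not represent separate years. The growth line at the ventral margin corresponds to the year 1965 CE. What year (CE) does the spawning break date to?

1924 CE

Total growth lines = 227 + 186 = 413.
Between growth line 321 and the ventral margin there are 413 − 321 = 92 growth lines.
92 − 10 false = 82 true growth lines after the spawning break.
82 growth lines at 2 per year is 82 / 2 = 41 years.
The growth line at the ventral margin is 1965 CE, so the spawning break dates to 1965 − 41 = 1924 CE.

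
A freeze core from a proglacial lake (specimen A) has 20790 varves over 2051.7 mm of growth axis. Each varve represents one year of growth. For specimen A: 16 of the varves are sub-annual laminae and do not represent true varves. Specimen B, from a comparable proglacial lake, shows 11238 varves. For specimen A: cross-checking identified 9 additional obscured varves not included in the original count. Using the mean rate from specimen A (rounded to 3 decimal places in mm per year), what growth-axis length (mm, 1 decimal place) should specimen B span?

Specimen A: true varve count = 20790 − 16 + 9 = 20783.
A: Extension rate ≈ 2051.7 / 20783 = 0.099 mm per year.
Length of B = 0.099 × 11238 = 1112.6 mm.

1112.6 mm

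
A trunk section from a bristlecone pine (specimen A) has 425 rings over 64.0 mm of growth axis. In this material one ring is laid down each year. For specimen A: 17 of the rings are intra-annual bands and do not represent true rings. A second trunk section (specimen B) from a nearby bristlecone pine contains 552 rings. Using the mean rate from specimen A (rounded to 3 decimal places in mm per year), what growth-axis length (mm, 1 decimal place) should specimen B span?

86.7 mm

Specimen A: true ring count = 425 − 17 = 408.
A: Extension rate ≈ 64.0 / 408 = 0.157 mm/yr.
Length of B = 0.157 × 552 = 86.7 mm.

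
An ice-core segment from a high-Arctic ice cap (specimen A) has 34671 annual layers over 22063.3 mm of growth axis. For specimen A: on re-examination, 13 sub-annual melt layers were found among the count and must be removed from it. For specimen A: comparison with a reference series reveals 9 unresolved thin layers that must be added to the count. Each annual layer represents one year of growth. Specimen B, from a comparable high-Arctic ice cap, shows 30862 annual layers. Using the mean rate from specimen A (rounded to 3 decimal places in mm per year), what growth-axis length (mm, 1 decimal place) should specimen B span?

Specimen A: adjusted count: 34671 − 13 + 9 = 34667 annual layers.
A: 22063.3 mm over 34667 years gives 22063.3 / 34667 ≈ 0.636 mm/year.
B's length ≈ 0.636 × 30862 = 19628.2 mm.

19628.2 mm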